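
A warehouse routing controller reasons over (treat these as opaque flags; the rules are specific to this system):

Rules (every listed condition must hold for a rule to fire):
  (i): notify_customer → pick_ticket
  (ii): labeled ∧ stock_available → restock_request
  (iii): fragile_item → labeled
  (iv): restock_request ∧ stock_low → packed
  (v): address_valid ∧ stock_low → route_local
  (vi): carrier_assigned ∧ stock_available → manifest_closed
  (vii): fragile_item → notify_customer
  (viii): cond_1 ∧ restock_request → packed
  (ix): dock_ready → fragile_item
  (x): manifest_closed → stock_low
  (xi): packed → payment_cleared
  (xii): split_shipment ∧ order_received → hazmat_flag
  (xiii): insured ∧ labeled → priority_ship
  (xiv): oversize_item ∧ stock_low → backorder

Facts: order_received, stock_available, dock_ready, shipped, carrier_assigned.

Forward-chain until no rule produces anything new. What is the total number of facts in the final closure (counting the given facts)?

14

Round 1 fires (vi), (ix), giving manifest_closed, fragile_item.
Round 2 fires (iii), (vii), (x), giving labeled, notify_customer, stock_low.
Round 3 fires (i), (ii), giving pick_ticket, restock_request.
Round 4 fires (iv), giving packed.
Round 5 fires (xi), giving payment_cleared.
Closure: {carrier_assigned, dock_ready, fragile_item, labeled, manifest_closed, notify_customer, order_received, packed, payment_cleared, pick_ticket, restock_request, shipped, stock_available, stock_low} — 14 facts.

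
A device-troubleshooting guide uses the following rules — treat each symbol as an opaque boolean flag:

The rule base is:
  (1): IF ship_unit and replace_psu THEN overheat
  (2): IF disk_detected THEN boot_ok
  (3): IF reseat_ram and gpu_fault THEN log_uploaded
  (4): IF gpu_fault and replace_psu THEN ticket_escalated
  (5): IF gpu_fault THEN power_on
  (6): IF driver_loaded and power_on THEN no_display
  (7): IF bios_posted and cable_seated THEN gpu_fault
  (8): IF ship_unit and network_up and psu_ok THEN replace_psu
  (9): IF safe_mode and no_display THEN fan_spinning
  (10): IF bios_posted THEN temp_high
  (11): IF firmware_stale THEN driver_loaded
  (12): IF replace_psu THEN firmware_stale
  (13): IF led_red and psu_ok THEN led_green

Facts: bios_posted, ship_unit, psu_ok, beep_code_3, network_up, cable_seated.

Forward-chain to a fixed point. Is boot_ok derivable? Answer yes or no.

no

[1] (7) [IF bios_posted and cable_seated THEN gpu_fault]; (8) [IF ship_unit and network_up and psu_ok THEN replace_psu]; (10) [IF bios_posted THEN temp_high]. ⇒ new: gpu_fault, replace_psu, temp_high.
[2] (1) [IF ship_unit and replace_psu THEN overheat]; (4) [IF gpu_fault and replace_psu THEN ticket_escalated]; (5) [IF gpu_fault THEN power_on]; (12) [IF replace_psu THEN firmware_stale]. ⇒ new: overheat, ticket_escalated, power_on, firmware_stale.
[3] (11) [IF firmware_stale THEN driver_loaded]. ⇒ new: driver_loaded.
[4] (6) [IF driver_loaded and power_on THEN no_display]. ⇒ new: no_display.
Fixed point reached. boot_ok is concluded only by (2); (2) needs disk_detected (never derived).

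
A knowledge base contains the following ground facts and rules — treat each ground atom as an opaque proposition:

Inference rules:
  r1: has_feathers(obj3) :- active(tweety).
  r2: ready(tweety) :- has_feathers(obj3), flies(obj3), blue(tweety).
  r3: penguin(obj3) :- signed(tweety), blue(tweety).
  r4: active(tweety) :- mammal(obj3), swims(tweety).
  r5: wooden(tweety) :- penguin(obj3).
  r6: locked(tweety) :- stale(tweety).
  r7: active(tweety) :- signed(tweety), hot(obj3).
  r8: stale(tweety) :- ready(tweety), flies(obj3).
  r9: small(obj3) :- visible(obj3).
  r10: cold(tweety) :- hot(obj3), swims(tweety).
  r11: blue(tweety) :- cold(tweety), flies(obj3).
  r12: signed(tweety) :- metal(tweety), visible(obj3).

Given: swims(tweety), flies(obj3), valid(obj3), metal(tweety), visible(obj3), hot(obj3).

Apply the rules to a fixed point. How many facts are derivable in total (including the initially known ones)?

Round 1: r9 [small(obj3) :- visible(obj3).]; r10 [cold(tweety) :- hot(obj3), swims(tweety).]; r12 [signed(tweety) :- metal(tweety), visible(obj3).]. Adds small(obj3), cold(tweety), signed(tweety).
Round 2: r7 [active(tweety) :- signed(tweety), hot(obj3).]; r11 [blue(tweety) :- cold(tweety), flies(obj3).]. Adds active(tweety), blue(tweety).
Round 3: r1 [has_feathers(obj3) :- active(tweety).]; r3 [penguin(obj3) :- signed(tweety), blue(tweety).]. Adds has_feathers(obj3), penguin(obj3).
Round 4: r2 [ready(tweety) :- has_feathers(obj3), flies(obj3), blue(tweety).]; r5 [wooden(tweety) :- penguin(obj3).]. Adds ready(tweety), wooden(tweety).
Round 5: r8 [stale(tweety) :- ready(tweety), flies(obj3).]. Adds stale(tweety).
Round 6: r6 [locked(tweety) :- stale(tweety).]. Adds locked(tweety).
Closure: {active(tweety), blue(tweety), cold(tweety), flies(obj3), has_feathers(obj3), hot(obj3), locked(tweety), metal(tweety), penguin(obj3), ready(tweety), signed(tweety), small(obj3), stale(tweety), swims(tweety), valid(obj3), visible(obj3), wooden(tweety)} — 17 facts.

17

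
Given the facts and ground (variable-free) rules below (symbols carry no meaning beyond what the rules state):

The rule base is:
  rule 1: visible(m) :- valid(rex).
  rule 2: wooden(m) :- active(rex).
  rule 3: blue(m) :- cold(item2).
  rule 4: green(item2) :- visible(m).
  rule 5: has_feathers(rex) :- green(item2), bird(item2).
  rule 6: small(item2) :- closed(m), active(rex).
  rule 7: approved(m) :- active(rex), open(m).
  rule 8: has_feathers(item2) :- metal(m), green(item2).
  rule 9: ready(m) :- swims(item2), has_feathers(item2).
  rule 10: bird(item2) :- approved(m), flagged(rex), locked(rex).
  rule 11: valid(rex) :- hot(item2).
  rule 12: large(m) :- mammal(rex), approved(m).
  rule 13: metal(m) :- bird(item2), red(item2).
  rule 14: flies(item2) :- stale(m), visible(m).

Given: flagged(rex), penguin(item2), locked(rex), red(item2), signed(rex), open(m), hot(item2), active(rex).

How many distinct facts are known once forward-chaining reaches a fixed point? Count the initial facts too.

17

Round 1: rule 2 [wooden(m) :- active(rex).]; rule 7 [approved(m) :- active(rex), open(m).]; rule 11 [valid(rex) :- hot(item2).]. Adds wooden(m), approved(m), valid(rex).
Round 2: rule 1 [visible(m) :- valid(rex).]; rule 10 [bird(item2) :- approved(m), flagged(rex), locked(rex).]. Adds visible(m), bird(item2).
Round 3: rule 4 [green(item2) :- visible(m).]; rule 13 [metal(m) :- bird(item2), red(item2).]. Adds green(item2), metal(m).
Round 4: rule 5 [has_feathers(rex) :- green(item2), bird(item2).]; rule 8 [has_feathers(item2) :- metal(m), green(item2).]. Adds has_feathers(rex), has_feathers(item2).
Closure: {active(rex), approved(m), bird(item2), flagged(rex), green(item2), has_feathers(item2), has_feathers(rex), hot(item2), locked(rex), metal(m), open(m), penguin(item2), red(item2), signed(rex), valid(rex), visible(m), wooden(m)} — 17 facts.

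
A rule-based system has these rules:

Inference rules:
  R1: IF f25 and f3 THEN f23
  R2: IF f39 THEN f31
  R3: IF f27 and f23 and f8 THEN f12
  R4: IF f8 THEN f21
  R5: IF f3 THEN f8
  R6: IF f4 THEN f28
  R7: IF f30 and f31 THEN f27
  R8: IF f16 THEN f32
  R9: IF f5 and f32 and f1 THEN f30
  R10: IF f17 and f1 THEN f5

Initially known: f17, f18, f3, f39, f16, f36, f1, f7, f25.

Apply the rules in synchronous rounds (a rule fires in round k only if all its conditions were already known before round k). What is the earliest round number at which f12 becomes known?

Round 1 fires R1, R2, R5, R8, R10, giving f23, f31, f8, f32, f5.
Round 2 fires R4, R9, giving f21, f30.
Round 3 fires R7, giving f27.
Round 4 fires R3, giving f12.
f12 first appears in round 4.

4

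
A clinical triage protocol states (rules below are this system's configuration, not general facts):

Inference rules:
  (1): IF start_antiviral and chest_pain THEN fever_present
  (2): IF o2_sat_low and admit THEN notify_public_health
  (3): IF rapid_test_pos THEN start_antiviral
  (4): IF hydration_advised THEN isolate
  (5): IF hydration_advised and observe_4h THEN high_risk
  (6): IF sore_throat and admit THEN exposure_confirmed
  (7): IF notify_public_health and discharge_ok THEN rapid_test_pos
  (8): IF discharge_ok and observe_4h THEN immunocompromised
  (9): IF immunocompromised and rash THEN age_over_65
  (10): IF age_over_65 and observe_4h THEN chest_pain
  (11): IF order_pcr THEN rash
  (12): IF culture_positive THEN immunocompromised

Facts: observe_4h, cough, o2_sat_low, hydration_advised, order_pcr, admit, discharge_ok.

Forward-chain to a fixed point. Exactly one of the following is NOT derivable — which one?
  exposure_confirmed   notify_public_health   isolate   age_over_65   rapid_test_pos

exposure_confirmed

Round 1 fires (2), (4), (5), (8), (11), giving notify_public_health, isolate, high_risk, immunocompromised, rash.
Round 2 fires (7), (9), giving rapid_test_pos, age_over_65.
Round 3 fires (3), (10), giving start_antiviral, chest_pain.
Round 4 fires (1), giving fever_present.
Derived: notify_public_health (round 1), age_over_65 (round 2), isolate (round 1), rapid_test_pos (round 2). exposure_confirmed never appears in any round.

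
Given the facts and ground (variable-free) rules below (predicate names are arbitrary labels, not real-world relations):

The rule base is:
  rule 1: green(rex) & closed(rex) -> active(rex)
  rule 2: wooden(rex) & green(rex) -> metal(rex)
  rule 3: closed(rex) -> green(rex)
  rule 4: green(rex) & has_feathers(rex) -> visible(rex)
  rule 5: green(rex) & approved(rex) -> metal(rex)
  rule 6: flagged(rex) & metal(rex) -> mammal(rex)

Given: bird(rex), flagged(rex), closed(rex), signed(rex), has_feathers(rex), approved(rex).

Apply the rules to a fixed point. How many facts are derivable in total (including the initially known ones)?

11

Round 1 fires rule 3, giving green(rex).
Round 2 fires rule 1, rule 4, rule 5, giving active(rex), visible(rex), metal(rex).
Round 3 fires rule 6, giving mammal(rex).
Closure: {active(rex), approved(rex), bird(rex), closed(rex), flagged(rex), green(rex), has_feathers(rex), mammal(rex), metal(rex), signed(rex), visible(rex)} — 11 facts.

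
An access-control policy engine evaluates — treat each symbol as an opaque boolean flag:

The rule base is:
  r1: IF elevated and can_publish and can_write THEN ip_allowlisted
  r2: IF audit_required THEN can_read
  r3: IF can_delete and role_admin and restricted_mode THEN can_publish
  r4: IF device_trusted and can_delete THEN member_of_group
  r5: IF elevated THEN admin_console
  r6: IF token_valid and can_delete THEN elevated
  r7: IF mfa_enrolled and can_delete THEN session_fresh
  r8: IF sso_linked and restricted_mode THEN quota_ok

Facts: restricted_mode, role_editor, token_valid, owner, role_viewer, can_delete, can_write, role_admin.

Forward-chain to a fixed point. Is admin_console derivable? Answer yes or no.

yes

Round 1: r3 [IF can_delete and role_admin and restricted_mode THEN can_publish]; r6 [IF token_valid and can_delete THEN elevated]. New: can_publish, elevated.
Round 2: r1 [IF elevated and can_publish and can_write THEN ip_allowlisted]; r5 [IF elevated THEN admin_console]. New: ip_allowlisted, admin_console.
admin_console appears in round 2, so it is derivable.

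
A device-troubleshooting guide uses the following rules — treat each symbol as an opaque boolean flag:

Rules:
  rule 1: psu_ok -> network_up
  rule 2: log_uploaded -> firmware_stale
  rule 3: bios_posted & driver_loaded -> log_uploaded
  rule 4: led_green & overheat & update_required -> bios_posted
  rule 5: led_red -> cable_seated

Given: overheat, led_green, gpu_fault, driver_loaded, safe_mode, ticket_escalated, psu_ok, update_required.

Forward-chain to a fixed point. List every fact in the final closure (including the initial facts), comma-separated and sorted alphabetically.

[1] rule 1 [psu_ok -> network_up]; rule 4 [led_green & overheat & update_required -> bios_posted]. ⇒ new: network_up, bios_posted.
[2] rule 3 [bios_posted & driver_loaded -> log_uploaded]. ⇒ new: log_uploaded.
[3] rule 2 [log_uploaded -> firmware_stale]. ⇒ new: firmware_stale.

bios_posted, driver_loaded, firmware_stale, gpu_fault, led_green, log_uploaded, network_up, overheat, psu_ok, safe_mode, ticket_escalated, update_required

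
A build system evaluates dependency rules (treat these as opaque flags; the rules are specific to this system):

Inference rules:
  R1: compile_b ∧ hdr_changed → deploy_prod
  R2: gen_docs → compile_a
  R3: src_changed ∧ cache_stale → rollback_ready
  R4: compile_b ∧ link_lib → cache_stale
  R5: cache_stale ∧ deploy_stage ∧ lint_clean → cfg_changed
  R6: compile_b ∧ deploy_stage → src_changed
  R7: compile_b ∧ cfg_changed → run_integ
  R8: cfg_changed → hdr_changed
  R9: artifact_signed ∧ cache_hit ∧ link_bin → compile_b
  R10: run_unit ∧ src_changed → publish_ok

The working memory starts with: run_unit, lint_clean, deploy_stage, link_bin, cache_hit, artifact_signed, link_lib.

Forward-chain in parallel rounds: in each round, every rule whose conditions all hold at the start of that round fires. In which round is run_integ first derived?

[1] R9 [artifact_signed ∧ cache_hit ∧ link_bin → compile_b]. ⇒ new: compile_b.
[2] R4 [compile_b ∧ link_lib → cache_stale]; R6 [compile_b ∧ deploy_stage → src_changed]. ⇒ new: cache_stale, src_changed.
[3] R3 [src_changed ∧ cache_stale → rollback_ready]; R5 [cache_stale ∧ deploy_stage ∧ lint_clean → cfg_changed]; R10 [run_unit ∧ src_changed → publish_ok]. ⇒ new: rollback_ready, cfg_changed, publish_ok.
[4] R7 [compile_b ∧ cfg_changed → run_integ]; R8 [cfg_changed → hdr_changed]. ⇒ new: run_integ, hdr_changed.
run_integ first appears in round 4.

4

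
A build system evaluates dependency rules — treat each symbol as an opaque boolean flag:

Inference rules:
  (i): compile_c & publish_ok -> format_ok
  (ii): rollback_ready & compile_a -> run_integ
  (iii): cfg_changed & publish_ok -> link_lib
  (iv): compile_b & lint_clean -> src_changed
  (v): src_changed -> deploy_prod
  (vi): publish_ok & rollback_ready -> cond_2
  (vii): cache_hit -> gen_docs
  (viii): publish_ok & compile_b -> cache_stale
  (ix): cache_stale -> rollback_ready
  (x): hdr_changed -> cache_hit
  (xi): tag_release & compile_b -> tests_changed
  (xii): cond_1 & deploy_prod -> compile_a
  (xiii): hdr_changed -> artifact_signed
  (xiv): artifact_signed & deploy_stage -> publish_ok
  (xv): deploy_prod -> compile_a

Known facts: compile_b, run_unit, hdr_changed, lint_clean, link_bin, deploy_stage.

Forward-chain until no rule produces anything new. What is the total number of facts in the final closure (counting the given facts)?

17

Round 1: (iv) [compile_b & lint_clean -> src_changed]; (x) [hdr_changed -> cache_hit]; (xiii) [hdr_changed -> artifact_signed]. New: src_changed, cache_hit, artifact_signed.
Round 2: (v) [src_changed -> deploy_prod]; (vii) [cache_hit -> gen_docs]; (xiv) [artifact_signed & deploy_stage -> publish_ok]. New: deploy_prod, gen_docs, publish_ok.
Round 3: (viii) [publish_ok & compile_b -> cache_stale]; (xv) [deploy_prod -> compile_a]. New: cache_stale, compile_a.
Round 4: (ix) [cache_stale -> rollback_ready]. New: rollback_ready.
Round 5: (ii) [rollback_ready & compile_a -> run_integ]; (vi) [publish_ok & rollback_ready -> cond_2]. New: run_integ, cond_2.
Closure: {artifact_signed, cache_hit, cache_stale, compile_a, compile_b, cond_2, deploy_prod, deploy_stage, gen_docs, hdr_changed, link_bin, lint_clean, publish_ok, rollback_ready, run_integ, run_unit, src_changed} — 17 facts.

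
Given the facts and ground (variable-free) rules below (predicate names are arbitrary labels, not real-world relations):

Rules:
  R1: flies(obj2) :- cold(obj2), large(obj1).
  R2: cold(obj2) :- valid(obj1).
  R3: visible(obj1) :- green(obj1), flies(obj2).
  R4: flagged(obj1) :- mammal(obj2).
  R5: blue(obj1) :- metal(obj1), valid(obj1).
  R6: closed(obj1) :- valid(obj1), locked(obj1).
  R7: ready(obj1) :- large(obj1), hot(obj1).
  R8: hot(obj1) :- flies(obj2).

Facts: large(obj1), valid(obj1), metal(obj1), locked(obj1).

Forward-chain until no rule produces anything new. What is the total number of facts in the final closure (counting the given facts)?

10

Round 1: R2 [cold(obj2) :- valid(obj1).]; R5 [blue(obj1) :- metal(obj1), valid(obj1).]; R6 [closed(obj1) :- valid(obj1), locked(obj1).]. Adds cold(obj2), blue(obj1), closed(obj1).
Round 2: R1 [flies(obj2) :- cold(obj2), large(obj1).]. Adds flies(obj2).
Round 3: R8 [hot(obj1) :- flies(obj2).]. Adds hot(obj1).
Round 4: R7 [ready(obj1) :- large(obj1), hot(obj1).]. Adds ready(obj1).
Closure: {blue(obj1), closed(obj1), cold(obj2), flies(obj2), hot(obj1), large(obj1), locked(obj1), metal(obj1), ready(obj1), valid(obj1)} — 10 facts.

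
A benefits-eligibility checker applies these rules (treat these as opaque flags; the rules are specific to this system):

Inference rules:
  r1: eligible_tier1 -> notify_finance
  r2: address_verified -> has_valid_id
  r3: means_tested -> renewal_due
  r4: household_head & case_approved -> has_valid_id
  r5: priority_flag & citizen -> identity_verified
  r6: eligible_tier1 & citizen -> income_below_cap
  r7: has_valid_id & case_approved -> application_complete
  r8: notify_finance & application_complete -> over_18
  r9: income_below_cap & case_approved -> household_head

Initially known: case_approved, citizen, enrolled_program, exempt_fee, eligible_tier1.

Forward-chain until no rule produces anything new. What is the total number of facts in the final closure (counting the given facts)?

Round 1 — r1, r6, derive notify_finance, income_below_cap.
Round 2 — r9, derive household_head.
Round 3 — r4, derive has_valid_id.
Round 4 — r7, derive application_complete.
Round 5 — r8, derive over_18.
Closure: {application_complete, case_approved, citizen, eligible_tier1, enrolled_program, exempt_fee, has_valid_id, household_head, income_below_cap, notify_finance, over_18} — 11 facts.

11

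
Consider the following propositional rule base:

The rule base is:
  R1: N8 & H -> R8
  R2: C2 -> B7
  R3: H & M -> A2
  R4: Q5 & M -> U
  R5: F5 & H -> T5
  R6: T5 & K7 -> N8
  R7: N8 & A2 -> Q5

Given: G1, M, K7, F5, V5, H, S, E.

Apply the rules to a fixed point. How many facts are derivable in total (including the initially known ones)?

14

Round 1 — R3, R5, derive A2, T5.
Round 2 — R6, derive N8.
Round 3 — R1, R7, derive R8, Q5.
Round 4 — R4, derive U.
Closure: {A2, E, F5, G1, H, K7, M, N8, Q5, R8, S, T5, U, V5} — 14 facts.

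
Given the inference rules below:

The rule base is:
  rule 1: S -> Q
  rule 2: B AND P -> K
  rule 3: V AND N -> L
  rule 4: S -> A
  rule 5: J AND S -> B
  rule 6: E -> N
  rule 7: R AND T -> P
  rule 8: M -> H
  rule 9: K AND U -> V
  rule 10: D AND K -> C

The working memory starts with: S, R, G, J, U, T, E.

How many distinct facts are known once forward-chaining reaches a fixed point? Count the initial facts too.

Round 1: rule 1 [S -> Q]; rule 4 [S -> A]; rule 5 [J AND S -> B]; rule 6 [E -> N]; rule 7 [R AND T -> P]. New: Q, A, B, N, P.
Round 2: rule 2 [B AND P -> K]. New: K.
Round 3: rule 9 [K AND U -> V]. New: V.
Round 4: rule 3 [V AND N -> L]. New: L.
Closure: {A, B, E, G, J, K, L, N, P, Q, R, S, T, U, V} — 15 facts.

15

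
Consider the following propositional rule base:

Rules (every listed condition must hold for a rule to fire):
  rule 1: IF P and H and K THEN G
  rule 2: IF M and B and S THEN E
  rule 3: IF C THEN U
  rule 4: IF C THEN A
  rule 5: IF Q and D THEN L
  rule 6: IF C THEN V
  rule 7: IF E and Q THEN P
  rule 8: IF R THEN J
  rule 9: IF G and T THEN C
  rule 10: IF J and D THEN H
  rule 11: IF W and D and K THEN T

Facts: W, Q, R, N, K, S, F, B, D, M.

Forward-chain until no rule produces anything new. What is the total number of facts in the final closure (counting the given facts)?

Round 1 fires rule 2, rule 5, rule 8, rule 11, giving E, L, J, T.
Round 2 fires rule 7, rule 10, giving P, H.
Round 3 fires rule 1, giving G.
Round 4 fires rule 9, giving C.
Round 5 fires rule 3, rule 4, rule 6, giving U, A, V.
Closure: {A, B, C, D, E, F, G, H, J, K, L, M, N, P, Q, R, S, T, U, V, W} — 21 facts.

21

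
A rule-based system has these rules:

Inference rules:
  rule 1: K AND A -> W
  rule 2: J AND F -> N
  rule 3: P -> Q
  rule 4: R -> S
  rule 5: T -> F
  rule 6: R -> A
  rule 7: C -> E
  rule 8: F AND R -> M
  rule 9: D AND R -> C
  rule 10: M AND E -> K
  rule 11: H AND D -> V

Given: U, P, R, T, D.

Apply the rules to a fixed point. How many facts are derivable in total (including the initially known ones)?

14

Round 1: rule 3 [P -> Q]; rule 4 [R -> S]; rule 5 [T -> F]; rule 6 [R -> A]; rule 9 [D AND R -> C]. Adds Q, S, F, A, C.
Round 2: rule 7 [C -> E]; rule 8 [F AND R -> M]. Adds E, M.
Round 3: rule 10 [M AND E -> K]. Adds K.
Round 4: rule 1 [K AND A -> W]. Adds W.
Closure: {A, C, D, E, F, K, M, P, Q, R, S, T, U, W} — 14 facts.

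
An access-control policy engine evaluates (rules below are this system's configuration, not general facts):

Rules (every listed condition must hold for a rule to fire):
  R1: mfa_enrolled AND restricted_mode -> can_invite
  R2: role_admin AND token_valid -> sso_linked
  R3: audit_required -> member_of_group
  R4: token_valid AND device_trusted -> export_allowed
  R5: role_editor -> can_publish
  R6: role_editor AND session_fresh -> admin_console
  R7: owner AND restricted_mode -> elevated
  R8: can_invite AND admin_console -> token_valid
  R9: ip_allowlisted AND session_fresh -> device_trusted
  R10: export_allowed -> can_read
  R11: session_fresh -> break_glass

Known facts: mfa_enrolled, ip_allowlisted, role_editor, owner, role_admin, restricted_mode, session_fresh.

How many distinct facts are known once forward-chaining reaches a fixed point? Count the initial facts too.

Round 1: R1 [mfa_enrolled AND restricted_mode -> can_invite]; R5 [role_editor -> can_publish]; R6 [role_editor AND session_fresh -> admin_console]; R7 [owner AND restricted_mode -> elevated]; R9 [ip_allowlisted AND session_fresh -> device_trusted]; R11 [session_fresh -> break_glass]. Adds can_invite, can_publish, admin_console, elevated, device_trusted, break_glass.
Round 2: R8 [can_invite AND admin_console -> token_valid]. Adds token_valid.
Round 3: R2 [role_admin AND token_valid -> sso_linked]; R4 [token_valid AND device_trusted -> export_allowed]. Adds sso_linked, export_allowed.
Round 4: R10 [export_allowed -> can_read]. Adds can_read.
Closure: {admin_console, break_glass, can_invite, can_publish, can_read, device_trusted, elevated, export_allowed, ip_allowlisted, mfa_enrolled, owner, restricted_mode, role_admin, role_editor, session_fresh, sso_linked, token_valid} — 17 facts.

17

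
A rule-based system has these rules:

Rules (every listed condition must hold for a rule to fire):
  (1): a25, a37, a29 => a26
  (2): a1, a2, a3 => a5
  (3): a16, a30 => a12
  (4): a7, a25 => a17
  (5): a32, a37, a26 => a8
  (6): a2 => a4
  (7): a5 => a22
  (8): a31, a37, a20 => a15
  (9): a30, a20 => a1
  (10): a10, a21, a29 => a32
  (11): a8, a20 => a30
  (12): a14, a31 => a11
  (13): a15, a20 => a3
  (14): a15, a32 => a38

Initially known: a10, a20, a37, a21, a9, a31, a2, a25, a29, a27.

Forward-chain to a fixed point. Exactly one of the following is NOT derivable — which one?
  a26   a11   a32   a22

a11

Round 1: (1) [a25, a37, a29 => a26]; (6) [a2 => a4]; (8) [a31, a37, a20 => a15]; (10) [a10, a21, a29 => a32]. Adds a26, a4, a15, a32.
Round 2: (5) [a32, a37, a26 => a8]; (13) [a15, a20 => a3]; (14) [a15, a32 => a38]. Adds a8, a3, a38.
Round 3: (11) [a8, a20 => a30]. Adds a30.
Round 4: (9) [a30, a20 => a1]. Adds a1.
Round 5: (2) [a1, a2, a3 => a5]. Adds a5.
Round 6: (7) [a5 => a22]. Adds a22.
Derived: a22 (round 6), a32 (round 1), a26 (round 1). a11 never appears in any round.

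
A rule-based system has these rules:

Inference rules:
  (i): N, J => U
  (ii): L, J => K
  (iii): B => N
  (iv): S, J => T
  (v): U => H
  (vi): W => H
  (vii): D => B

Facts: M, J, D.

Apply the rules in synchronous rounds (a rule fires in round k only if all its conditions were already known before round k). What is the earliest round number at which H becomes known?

[1] (vii) [D => B]. ⇒ new: B.
[2] (iii) [B => N]. ⇒ new: N.
[3] (i) [N, J => U]. ⇒ new: U.
[4] (v) [U => H]. ⇒ new: H.
H first appears in round 4.

4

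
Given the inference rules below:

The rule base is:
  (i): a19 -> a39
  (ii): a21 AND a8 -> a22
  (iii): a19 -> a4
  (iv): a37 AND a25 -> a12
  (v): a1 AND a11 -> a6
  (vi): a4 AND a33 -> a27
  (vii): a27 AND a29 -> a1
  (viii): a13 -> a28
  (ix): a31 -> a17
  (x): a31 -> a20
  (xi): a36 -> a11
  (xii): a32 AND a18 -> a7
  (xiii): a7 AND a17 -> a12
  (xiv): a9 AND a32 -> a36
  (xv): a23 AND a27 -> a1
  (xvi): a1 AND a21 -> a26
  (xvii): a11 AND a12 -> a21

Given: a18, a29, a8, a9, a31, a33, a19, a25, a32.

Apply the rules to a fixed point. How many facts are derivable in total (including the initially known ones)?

Round 1: (i) [a19 -> a39]; (iii) [a19 -> a4]; (ix) [a31 -> a17]; (x) [a31 -> a20]; (xii) [a32 AND a18 -> a7]; (xiv) [a9 AND a32 -> a36]. Adds a39, a4, a17, a20, a7, a36.
Round 2: (vi) [a4 AND a33 -> a27]; (xi) [a36 -> a11]; (xiii) [a7 AND a17 -> a12]. Adds a27, a11, a12.
Round 3: (vii) [a27 AND a29 -> a1]; (xvii) [a11 AND a12 -> a21]. Adds a1, a21.
Round 4: (ii) [a21 AND a8 -> a22]; (v) [a1 AND a11 -> a6]; (xvi) [a1 AND a21 -> a26]. Adds a22, a6, a26.
Closure: {a1, a11, a12, a17, a18, a19, a20, a21, a22, a25, a26, a27, a29, a31, a32, a33, a36, a39, a4, a6, a7, a8, a9} — 23 facts.

23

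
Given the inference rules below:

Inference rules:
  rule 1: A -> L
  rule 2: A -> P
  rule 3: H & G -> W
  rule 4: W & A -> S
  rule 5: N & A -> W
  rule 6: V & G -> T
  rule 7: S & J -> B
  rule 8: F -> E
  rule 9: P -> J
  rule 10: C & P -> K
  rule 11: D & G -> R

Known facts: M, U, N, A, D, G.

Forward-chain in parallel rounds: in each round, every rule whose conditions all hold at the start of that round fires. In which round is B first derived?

3

Round 1 — rule 1, rule 2, rule 5, rule 11, derive L, P, W, R.
Round 2 — rule 4, rule 9, derive S, J.
Round 3 — rule 7, derive B.
B first appears in round 3.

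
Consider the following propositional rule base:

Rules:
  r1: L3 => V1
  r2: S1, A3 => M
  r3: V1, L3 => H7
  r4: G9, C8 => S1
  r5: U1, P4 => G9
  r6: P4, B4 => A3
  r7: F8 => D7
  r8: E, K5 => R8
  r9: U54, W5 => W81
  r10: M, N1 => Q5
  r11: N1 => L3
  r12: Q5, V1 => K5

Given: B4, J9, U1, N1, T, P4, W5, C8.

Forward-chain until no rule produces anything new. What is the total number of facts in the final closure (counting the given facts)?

Round 1: r5 [U1, P4 => G9]; r6 [P4, B4 => A3]; r11 [N1 => L3]. Adds G9, A3, L3.
Round 2: r1 [L3 => V1]; r4 [G9, C8 => S1]. Adds V1, S1.
Round 3: r2 [S1, A3 => M]; r3 [V1, L3 => H7]. Adds M, H7.
Round 4: r10 [M, N1 => Q5]. Adds Q5.
Round 5: r12 [Q5, V1 => K5]. Adds K5.
Closure: {A3, B4, C8, G9, H7, J9, K5, L3, M, N1, P4, Q5, S1, T, U1, V1, W5} — 17 facts.

17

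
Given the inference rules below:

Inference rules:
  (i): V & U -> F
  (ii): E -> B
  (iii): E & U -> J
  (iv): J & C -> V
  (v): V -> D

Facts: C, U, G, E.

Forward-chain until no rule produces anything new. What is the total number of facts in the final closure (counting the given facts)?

9

[1] (ii) [E -> B]; (iii) [E & U -> J]. ⇒ new: B, J.
[2] (iv) [J & C -> V]. ⇒ new: V.
[3] (i) [V & U -> F]; (v) [V -> D]. ⇒ new: F, D.
Closure: {B, C, D, E, F, G, J, U, V} — 9 facts.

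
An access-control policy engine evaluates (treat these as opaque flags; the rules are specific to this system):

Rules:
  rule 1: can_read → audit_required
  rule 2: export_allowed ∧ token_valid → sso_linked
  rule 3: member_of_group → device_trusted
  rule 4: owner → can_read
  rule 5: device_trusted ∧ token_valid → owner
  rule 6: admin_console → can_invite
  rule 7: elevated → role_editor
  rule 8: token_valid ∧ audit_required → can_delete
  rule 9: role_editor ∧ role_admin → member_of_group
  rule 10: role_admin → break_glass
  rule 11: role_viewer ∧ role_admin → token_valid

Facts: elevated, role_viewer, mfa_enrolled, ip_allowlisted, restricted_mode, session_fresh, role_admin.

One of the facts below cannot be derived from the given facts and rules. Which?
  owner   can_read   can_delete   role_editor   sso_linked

Round 1 fires rule 7, rule 10, rule 11, giving role_editor, break_glass, token_valid.
Round 2 fires rule 9, giving member_of_group.
Round 3 fires rule 3, giving device_trusted.
Round 4 fires rule 5, giving owner.
Round 5 fires rule 4, giving can_read.
Round 6 fires rule 1, giving audit_required.
Round 7 fires rule 8, giving can_delete.
Derived: can_delete (round 7), can_read (round 5), role_editor (round 1), owner (round 4). sso_linked never appears in any round.

sso_linked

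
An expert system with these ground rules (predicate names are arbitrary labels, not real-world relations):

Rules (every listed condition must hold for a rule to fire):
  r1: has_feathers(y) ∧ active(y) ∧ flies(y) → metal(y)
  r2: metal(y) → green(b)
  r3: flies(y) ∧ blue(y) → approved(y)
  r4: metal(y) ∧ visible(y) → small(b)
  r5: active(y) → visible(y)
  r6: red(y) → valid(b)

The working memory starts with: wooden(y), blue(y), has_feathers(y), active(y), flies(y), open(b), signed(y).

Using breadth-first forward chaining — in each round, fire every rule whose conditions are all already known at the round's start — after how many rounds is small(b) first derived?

Round 1 — r1, r3, r5, derive metal(y), approved(y), visible(y).
Round 2 — r2, r4, derive green(b), small(b).
small(b) first appears in round 2.

2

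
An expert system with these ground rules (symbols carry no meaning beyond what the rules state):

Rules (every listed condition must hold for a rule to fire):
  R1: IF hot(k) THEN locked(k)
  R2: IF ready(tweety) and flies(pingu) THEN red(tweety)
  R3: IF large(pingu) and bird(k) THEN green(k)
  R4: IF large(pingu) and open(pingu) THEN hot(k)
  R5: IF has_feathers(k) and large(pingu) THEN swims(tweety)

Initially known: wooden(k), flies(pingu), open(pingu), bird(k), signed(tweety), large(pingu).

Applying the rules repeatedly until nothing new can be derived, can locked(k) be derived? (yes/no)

[1] R3 [IF large(pingu) and bird(k) THEN green(k)]; R4 [IF large(pingu) and open(pingu) THEN hot(k)]. ⇒ new: green(k), hot(k).
[2] R1 [IF hot(k) THEN locked(k)]. ⇒ new: locked(k).
locked(k) appears in round 2, so it is derivable.

yes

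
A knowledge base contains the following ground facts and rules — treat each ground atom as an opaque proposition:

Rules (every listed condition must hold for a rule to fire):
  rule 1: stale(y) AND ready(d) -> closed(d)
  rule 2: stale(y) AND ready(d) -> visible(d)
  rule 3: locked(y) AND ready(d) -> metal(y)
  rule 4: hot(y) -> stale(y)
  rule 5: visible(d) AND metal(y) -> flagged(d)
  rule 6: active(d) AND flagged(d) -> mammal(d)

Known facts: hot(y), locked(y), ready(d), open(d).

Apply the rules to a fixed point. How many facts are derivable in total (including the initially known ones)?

9

[1] rule 3 [locked(y) AND ready(d) -> metal(y)]; rule 4 [hot(y) -> stale(y)]. ⇒ new: metal(y), stale(y).
[2] rule 1 [stale(y) AND ready(d) -> closed(d)]; rule 2 [stale(y) AND ready(d) -> visible(d)]. ⇒ new: closed(d), visible(d).
[3] rule 5 [visible(d) AND metal(y) -> flagged(d)]. ⇒ new: flagged(d).
Closure: {closed(d), flagged(d), hot(y), locked(y), metal(y), open(d), ready(d), stale(y), visible(d)} — 9 facts.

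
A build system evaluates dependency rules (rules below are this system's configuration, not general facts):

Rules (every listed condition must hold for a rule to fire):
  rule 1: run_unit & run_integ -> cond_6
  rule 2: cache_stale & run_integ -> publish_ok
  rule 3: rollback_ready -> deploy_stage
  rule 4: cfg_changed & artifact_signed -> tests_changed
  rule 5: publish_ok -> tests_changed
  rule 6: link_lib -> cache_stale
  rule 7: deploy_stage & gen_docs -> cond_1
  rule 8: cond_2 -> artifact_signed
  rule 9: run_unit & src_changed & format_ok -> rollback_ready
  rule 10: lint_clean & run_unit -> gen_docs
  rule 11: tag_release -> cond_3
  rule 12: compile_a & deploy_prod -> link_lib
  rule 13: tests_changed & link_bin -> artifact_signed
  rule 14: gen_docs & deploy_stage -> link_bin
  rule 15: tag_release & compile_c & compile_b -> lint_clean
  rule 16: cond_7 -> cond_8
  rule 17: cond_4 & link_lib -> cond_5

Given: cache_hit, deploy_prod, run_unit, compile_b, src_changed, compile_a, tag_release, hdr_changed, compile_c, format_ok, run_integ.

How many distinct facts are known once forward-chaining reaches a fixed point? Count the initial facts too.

Round 1 fires rule 1, rule 9, rule 11, rule 12, rule 15, giving cond_6, rollback_ready, cond_3, link_lib, lint_clean.
Round 2 fires rule 3, rule 6, rule 10, giving deploy_stage, cache_stale, gen_docs.
Round 3 fires rule 2, rule 7, rule 14, giving publish_ok, cond_1, link_bin.
Round 4 fires rule 5, giving tests_changed.
Round 5 fires rule 13, giving artifact_signed.
Closure: {artifact_signed, cache_hit, cache_stale, compile_a, compile_b, compile_c, cond_1, cond_3, cond_6, deploy_prod, deploy_stage, format_ok, gen_docs, hdr_changed, link_bin, link_lib, lint_clean, publish_ok, rollback_ready, run_integ, run_unit, src_changed, tag_release, tests_changed} — 24 facts.

24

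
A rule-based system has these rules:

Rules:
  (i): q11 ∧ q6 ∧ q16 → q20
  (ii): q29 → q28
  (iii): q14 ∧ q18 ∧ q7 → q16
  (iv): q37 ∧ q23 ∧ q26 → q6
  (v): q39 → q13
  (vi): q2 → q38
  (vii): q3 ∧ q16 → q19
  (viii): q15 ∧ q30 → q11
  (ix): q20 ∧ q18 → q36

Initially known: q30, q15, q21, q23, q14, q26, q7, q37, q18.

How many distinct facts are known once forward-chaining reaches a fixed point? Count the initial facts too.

Round 1 — (iii), (iv), (viii), derive q16, q6, q11.
Round 2 — (i), derive q20.
Round 3 — (ix), derive q36.
Closure: {q11, q14, q15, q16, q18, q20, q21, q23, q26, q30, q36, q37, q6, q7} — 14 facts.

14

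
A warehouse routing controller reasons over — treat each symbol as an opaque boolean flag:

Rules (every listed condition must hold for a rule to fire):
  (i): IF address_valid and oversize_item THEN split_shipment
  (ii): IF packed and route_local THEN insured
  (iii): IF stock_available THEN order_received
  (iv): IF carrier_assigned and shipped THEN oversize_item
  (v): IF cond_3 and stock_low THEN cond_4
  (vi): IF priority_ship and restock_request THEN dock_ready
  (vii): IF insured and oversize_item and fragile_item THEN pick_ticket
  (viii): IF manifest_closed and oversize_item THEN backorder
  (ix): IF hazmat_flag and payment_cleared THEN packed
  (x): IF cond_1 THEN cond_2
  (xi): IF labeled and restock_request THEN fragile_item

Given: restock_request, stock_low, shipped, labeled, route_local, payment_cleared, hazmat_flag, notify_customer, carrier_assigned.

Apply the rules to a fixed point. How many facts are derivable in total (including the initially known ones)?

Round 1: (iv) [IF carrier_assigned and shipped THEN oversize_item]; (ix) [IF hazmat_flag and payment_cleared THEN packed]; (xi) [IF labeled and restock_request THEN fragile_item]. New: oversize_item, packed, fragile_item.
Round 2: (ii) [IF packed and route_local THEN insured]. New: insured.
Round 3: (vii) [IF insured and oversize_item and fragile_item THEN pick_ticket]. New: pick_ticket.
Closure: {carrier_assigned, fragile_item, hazmat_flag, insured, labeled, notify_customer, oversize_item, packed, payment_cleared, pick_ticket, restock_request, route_local, shipped, stock_low} — 14 facts.

14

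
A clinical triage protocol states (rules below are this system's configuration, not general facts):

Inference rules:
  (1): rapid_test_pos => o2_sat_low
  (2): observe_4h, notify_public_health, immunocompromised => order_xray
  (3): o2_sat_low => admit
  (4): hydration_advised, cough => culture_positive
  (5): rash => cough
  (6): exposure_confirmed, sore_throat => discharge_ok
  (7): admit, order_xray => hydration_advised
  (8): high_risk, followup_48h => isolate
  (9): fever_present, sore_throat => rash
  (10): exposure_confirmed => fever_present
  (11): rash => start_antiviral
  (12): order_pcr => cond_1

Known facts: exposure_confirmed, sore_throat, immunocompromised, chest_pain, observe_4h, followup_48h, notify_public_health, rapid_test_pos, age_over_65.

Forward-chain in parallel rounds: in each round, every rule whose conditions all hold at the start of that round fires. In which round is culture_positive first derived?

Round 1 — (1), (2), (6), (10), derive o2_sat_low, order_xray, discharge_ok, fever_present.
Round 2 — (3), (9), derive admit, rash.
Round 3 — (5), (7), (11), derive cough, hydration_advised, start_antiviral.
Round 4 — (4), derive culture_positive.
culture_positive first appears in round 4.

4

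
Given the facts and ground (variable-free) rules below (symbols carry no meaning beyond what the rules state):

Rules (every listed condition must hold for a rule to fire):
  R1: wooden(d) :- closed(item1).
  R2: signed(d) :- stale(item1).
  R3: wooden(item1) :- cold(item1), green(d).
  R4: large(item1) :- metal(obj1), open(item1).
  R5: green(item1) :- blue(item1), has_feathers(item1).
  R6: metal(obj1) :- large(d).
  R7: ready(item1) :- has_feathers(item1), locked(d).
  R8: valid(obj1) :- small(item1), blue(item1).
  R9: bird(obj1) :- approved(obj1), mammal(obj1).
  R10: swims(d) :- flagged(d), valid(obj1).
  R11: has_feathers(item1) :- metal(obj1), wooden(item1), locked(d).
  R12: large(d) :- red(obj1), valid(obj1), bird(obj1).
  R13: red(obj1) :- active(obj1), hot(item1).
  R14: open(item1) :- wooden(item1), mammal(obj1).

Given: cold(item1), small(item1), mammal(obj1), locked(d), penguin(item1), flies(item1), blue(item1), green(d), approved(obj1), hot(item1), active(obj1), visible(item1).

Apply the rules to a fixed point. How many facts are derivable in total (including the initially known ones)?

23

[1] R3 [wooden(item1) :- cold(item1), green(d).]; R8 [valid(obj1) :- small(item1), blue(item1).]; R9 [bird(obj1) :- approved(obj1), mammal(obj1).]; R13 [red(obj1) :- active(obj1), hot(item1).]. ⇒ new: wooden(item1), valid(obj1), bird(obj1), red(obj1).
[2] R12 [large(d) :- red(obj1), valid(obj1), bird(obj1).]; R14 [open(item1) :- wooden(item1), mammal(obj1).]. ⇒ new: large(d), open(item1).
[3] R6 [metal(obj1) :- large(d).]. ⇒ new: metal(obj1).
[4] R4 [large(item1) :- metal(obj1), open(item1).]; R11 [has_feathers(item1) :- metal(obj1), wooden(item1), locked(d).]. ⇒ new: large(item1), has_feathers(item1).
[5] R5 [green(item1) :- blue(item1), has_feathers(item1).]; R7 [ready(item1) :- has_feathers(item1), locked(d).]. ⇒ new: green(item1), ready(item1).
Closure: {active(obj1), approved(obj1), bird(obj1), blue(item1), cold(item1), flies(item1), green(d), green(item1), has_feathers(item1), hot(item1), large(d), large(item1), locked(d), mammal(obj1), metal(obj1), open(item1), penguin(item1), ready(item1), red(obj1), small(item1), valid(obj1), visible(item1), wooden(item1)} — 23 facts.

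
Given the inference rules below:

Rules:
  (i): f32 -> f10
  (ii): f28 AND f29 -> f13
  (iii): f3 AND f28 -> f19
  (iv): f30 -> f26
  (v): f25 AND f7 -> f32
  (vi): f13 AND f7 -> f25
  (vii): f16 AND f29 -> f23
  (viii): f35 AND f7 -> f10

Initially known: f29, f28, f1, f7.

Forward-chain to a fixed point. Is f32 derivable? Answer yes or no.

Round 1 fires (ii), giving f13.
Round 2 fires (vi), giving f25.
Round 3 fires (v), giving f32.
Round 4 fires (i), giving f10.
f32 appears in round 3, so it is derivable.

yes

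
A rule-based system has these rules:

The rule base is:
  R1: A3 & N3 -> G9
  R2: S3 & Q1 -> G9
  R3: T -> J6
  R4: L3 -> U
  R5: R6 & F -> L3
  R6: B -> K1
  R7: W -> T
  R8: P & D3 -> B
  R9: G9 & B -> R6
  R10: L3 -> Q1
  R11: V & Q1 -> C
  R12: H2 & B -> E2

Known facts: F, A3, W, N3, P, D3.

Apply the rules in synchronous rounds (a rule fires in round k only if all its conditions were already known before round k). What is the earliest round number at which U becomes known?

Round 1 — R1, R7, R8, derive G9, T, B.
Round 2 — R3, R6, R9, derive J6, K1, R6.
Round 3 — R5, derive L3.
Round 4 — R4, R10, derive U, Q1.
U first appears in round 4.

4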